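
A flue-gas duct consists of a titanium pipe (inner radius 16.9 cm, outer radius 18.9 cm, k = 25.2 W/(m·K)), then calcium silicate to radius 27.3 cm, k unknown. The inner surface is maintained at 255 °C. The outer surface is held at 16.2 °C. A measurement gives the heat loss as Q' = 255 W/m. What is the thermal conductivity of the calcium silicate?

k = 0.0625 W/m·K

ΣR = ΔT/Q' = |255 − 16.2|/255 = 0.9365 m·K/W
Known resistances:
  R'_titanium = ln(0.189/0.169)/(2πk) = 0.1118/(2π·25.2) = 7.064×10^-4 m·K/W
R_calcium silicate = ΣR − ΣR_known = 0.9365 − 7.064×10^-4 = 0.9358 m·K/W
ln(r₂/r₁)/(2πk) = 0.9358 ⇒ k = 0.3677/(2π·0.9358) = 0.0625 W/m·K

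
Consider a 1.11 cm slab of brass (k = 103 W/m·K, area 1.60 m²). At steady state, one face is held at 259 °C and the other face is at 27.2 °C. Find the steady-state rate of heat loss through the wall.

Q = 3440 kW

Q = kA·ΔT/L = 103 × 1.60 × |259 °C − 27.2 °C| / 0.0111 = 3.44×10^6 W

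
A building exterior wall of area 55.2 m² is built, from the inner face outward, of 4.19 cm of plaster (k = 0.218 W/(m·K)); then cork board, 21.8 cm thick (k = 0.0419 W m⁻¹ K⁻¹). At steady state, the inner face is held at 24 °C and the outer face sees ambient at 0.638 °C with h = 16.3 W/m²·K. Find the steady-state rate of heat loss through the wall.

Q = 236 W

Series thermal resistances, inner to outer:
  R_plaster = L/(kA) = 0.0419/(0.218·55.2) = 0.003482 K/W
  R_cork board = L/(kA) = 0.218/(0.0419·55.2) = 0.09425 K/W
  R_conv,out = 1/(hA) = 1/(16.3·55.2) = 0.001111 K/W
ΣR = 0.003482 + 0.09425 + 0.001111 = 0.09884 K/W
Q = ΔT/ΣR = (24 °C − 0.638 °C)/0.09884 = 236 W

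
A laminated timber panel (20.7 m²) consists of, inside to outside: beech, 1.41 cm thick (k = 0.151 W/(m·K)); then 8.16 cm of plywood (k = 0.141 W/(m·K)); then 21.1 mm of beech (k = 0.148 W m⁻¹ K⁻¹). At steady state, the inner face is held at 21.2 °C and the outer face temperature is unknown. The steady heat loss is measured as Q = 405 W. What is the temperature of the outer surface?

T_out = 5.26 °C

Series resistances:
  R_beech = L/(kA) = 0.0141/(0.151·20.7) = 0.004511 K/W
  R_plywood = L/(kA) = 0.0816/(0.141·20.7) = 0.02796 K/W
  R_beech = L/(kA) = 0.0211/(0.148·20.7) = 0.006887 K/W
ΣR = 0.03936 K/W
ΔT = Q·ΣR = 405 × 0.03936 = 15.94 K
Heat flows outward, so T_out = T_in − ΔT = 21.2 − 15.94 = 5.26 °C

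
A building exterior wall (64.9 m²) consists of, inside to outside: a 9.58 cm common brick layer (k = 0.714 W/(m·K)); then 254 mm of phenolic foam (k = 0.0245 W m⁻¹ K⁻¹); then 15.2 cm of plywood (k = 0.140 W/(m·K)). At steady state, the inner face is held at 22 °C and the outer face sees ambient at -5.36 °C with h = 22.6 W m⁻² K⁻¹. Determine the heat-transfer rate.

Treat each layer as a resistance in series:
  R_common brick = L/(kA) = 0.0958/(0.714·64.9) = 0.002067 K/W
  R_phenolic foam = L/(kA) = 0.254/(0.0245·64.9) = 0.1597 K/W
  R_plywood = L/(kA) = 0.152/(0.140·64.9) = 0.01673 K/W
  R_conv,out = 1/(hA) = 1/(22.6·64.9) = 6.818×10^-4 K/W
ΣR = 0.002067 + 0.1597 + 0.01673 + 6.818×10^-4 = 0.1792 K/W
Q = ΔT/ΣR = (22 °C − -5.36 °C)/0.1792 = 153 W

Q = 153 W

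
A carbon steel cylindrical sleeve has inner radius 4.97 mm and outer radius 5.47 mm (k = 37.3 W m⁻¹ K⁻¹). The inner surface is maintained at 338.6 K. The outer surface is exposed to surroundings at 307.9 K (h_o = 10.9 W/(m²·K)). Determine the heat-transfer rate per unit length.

Q' = 11.5 W/m

Treat each layer as a resistance in series:
  R'_carbon steel = ln(0.00547/0.00497)/(2πk) = 0.09586/(2π·37.3) = 4.090×10^-4 m·K/W
  R'_conv,out = 1/(2πr h) = 1/(2π·0.00547·10.9) = 2.669 m·K/W
ΣR = 4.090×10^-4 + 2.669 = 2.669 m·K/W
Q' = ΔT/ΣR = (338.6 K − 307.9 K)/2.669 = 11.5 W/m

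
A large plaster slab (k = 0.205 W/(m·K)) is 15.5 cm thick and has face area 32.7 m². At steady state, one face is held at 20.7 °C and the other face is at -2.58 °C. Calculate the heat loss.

Q = 1010 W

Q = kA·ΔT/L = 0.205 × 32.7 × |20.7 °C − -2.58 °C| / 0.155 = 1010 W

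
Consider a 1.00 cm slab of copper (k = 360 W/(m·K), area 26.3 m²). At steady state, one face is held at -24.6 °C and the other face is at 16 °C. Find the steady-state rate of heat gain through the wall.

Q = kA·ΔT/L = 360 × 26.3 × |-24.6 °C − 16 °C| / 0.0100 = 3.84×10^7 W

Q = 3.84×10^7 W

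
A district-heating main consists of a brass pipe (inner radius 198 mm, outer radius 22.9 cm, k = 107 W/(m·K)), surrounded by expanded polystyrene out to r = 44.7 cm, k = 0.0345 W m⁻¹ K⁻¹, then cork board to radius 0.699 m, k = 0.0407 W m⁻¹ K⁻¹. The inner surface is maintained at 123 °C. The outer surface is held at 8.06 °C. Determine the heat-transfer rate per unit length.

Resistance network (inner→outer):
  R'_brass = ln(0.229/0.198)/(2πk) = 0.1455/(2π·107) = 2.164×10^-4 m·K/W
  R'_expanded polystyrene = ln(0.447/0.229)/(2πk) = 0.6688/(2π·0.0345) = 3.085 m·K/W
  R'_cork board = ln(0.699/0.447)/(2πk) = 0.4471/(2π·0.0407) = 1.748 m·K/W
ΣR = 2.164×10^-4 + 3.085 + 1.748 = 4.833 m·K/W
Q' = ΔT/ΣR = (123 °C − 8.06 °C)/4.833 = 23.8 W/m

Q' = 23.8 W/m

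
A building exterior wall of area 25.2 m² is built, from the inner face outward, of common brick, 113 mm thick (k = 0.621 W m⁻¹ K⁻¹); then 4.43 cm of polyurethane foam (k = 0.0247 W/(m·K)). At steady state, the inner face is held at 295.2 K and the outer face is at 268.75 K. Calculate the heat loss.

Series thermal resistances, inner to outer:
  R_common brick = L/(kA) = 0.113/(0.621·25.2) = 0.007221 K/W
  R_polyurethane foam = L/(kA) = 0.0443/(0.0247·25.2) = 0.07117 K/W
ΣR = 0.007221 + 0.07117 = 0.07839 K/W
Q = ΔT/ΣR = (295.2 K − 268.75 K)/0.07839 = 337 W

Q = 337 W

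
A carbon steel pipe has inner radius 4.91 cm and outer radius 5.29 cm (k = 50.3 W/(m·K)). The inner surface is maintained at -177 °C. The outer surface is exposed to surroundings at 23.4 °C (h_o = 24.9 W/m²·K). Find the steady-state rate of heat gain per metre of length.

Resistance network (inner→outer):
  R'_carbon steel = ln(0.0529/0.0491)/(2πk) = 0.07454/(2π·50.3) = 2.359×10^-4 m·K/W
  R'_conv,out = 1/(2πr h) = 1/(2π·0.0529·24.9) = 0.1208 m·K/W
ΣR = 2.359×10^-4 + 0.1208 = 0.1210 m·K/W
Q' = ΔT/ΣR = (-177 °C − 23.4 °C)/0.1210 = -1660 W/m
(Negative Q' ⇒ heat flows inward; heat gain = 1660 W/m.)

Q' = 1660 W/m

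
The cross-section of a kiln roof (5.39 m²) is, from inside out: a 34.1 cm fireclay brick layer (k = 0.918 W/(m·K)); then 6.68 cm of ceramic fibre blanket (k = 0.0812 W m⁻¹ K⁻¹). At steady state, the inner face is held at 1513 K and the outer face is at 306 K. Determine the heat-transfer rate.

Q = 5.45 kW

Resistance network (inner→outer):
  R_fireclay brick = L/(kA) = 0.341/(0.918·5.39) = 0.06892 K/W
  R_ceramic fibre blanket = L/(kA) = 0.0668/(0.0812·5.39) = 0.1526 K/W
ΣR = 0.06892 + 0.1526 = 0.2215 K/W
Q = ΔT/ΣR = (1513 K − 306 K)/0.2215 = 5450 W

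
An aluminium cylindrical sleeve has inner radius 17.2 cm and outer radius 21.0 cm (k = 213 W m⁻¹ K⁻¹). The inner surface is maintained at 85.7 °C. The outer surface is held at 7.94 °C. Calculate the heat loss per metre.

Q' = 2πk·ΔT/ln(r₂/r₁) = 2π × 213 × 77.76 / ln(0.210/0.172) = 5.21×10^5 W/m

Q' = 521 kW/m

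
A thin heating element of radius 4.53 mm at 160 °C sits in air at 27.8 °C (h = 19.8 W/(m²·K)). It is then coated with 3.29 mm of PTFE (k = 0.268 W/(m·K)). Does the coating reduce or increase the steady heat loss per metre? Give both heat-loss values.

Critical radius for a cylinder: r_cr = k/h = 0.0135 m = 1.35 cm.
Outer radius after coating: r₂ = 0.00453 + 0.00329 = 0.00782 m.
Since r₁ < r_cr and r₂ ≤ r_cr, the coating moves toward the maximum at r_cr — heat loss rises.
Bare: R = 1/(2πr₁h) = 1.774 m·K/W; Q = 132.2/1.774 = 74.5 W/m.
Coated: R = R_cond + R_conv = 1.352 m·K/W; Q = 132.2/1.352 = 97.8 W/m.

increases: 74.5 → 97.8 W/m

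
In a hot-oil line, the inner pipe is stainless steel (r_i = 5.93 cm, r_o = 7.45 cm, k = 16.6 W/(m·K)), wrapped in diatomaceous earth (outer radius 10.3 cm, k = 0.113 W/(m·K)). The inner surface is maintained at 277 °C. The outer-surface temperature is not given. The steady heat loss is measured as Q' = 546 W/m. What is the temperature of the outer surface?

Sum the resistances:
  R'_stainless steel = ln(0.0745/0.0593)/(2πk) = 0.2282/(2π·16.6) = 0.002188 m·K/W
  R'_diatomaceous earth = ln(0.103/0.0745)/(2πk) = 0.3239/(2π·0.113) = 0.4562 m·K/W
ΣR = 0.4584 m·K/W
ΔT = Q'·ΣR = 546 × 0.4584 = 250.3 K
Heat flows outward, so T_out = T_in − ΔT = 277 − 250.3 = 26.7 °C

T_out = 26.7 °C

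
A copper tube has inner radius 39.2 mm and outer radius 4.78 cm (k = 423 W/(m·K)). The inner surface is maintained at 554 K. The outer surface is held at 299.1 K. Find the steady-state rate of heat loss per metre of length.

Q' = 3420 kW/m

Q' = 2πk·ΔT/ln(r₂/r₁) = 2π × 423 × 254.9 / ln(0.0478/0.0392) = 3.42×10^6 W/m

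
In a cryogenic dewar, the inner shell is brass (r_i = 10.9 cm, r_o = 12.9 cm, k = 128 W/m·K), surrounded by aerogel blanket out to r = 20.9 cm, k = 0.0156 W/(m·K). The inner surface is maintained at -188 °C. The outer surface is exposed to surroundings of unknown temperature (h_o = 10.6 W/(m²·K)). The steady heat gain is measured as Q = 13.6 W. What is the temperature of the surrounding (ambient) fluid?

Sum the resistances:
  R_brass = (1/0.109 − 1/0.129)/(4πk) = 1.422/(4π·128) = 8.843×10^-4 K/W
  R_aerogel blanket = (1/0.129 − 1/0.209)/(4πk) = 2.967/(4π·0.0156) = 15.14 K/W
  R_conv,out = 1/(4πr²h) = 1/(4π·0.209²·10.6) = 0.1719 K/W
ΣR = 15.31 K/W
ΔT = Q·ΣR = 13.6 × 15.31 = 208.2 K
Heat flows inward, so T_out = T_in + ΔT = -188 + 208.2 = 20.2 °C

T_out = 20.2 °C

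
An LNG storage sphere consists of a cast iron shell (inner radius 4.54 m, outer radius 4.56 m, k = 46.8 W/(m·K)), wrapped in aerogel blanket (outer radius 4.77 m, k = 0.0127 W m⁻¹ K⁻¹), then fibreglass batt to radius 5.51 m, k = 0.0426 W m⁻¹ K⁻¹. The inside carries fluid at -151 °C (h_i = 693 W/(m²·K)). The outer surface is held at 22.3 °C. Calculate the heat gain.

Q = 1530 W

Series thermal resistances, inner to outer:
  R_conv,in = 1/(4πr²h) = 1/(4π·4.54²·693) = 5.571×10^-6 K/W
  R_cast iron = (1/4.54 − 1/4.56)/(4πk) = 9.661×10^-4/(4π·46.8) = 1.643×10^-6 K/W
  R_aerogel blanket = (1/4.56 − 1/4.77)/(4πk) = 0.009655/(4π·0.0127) = 0.06050 K/W
  R_fibreglass batt = (1/4.77 − 1/5.51)/(4πk) = 0.02816/(4π·0.0426) = 0.05259 K/W
ΣR = 5.571×10^-6 + 1.643×10^-6 + 0.06050 + 0.05259 = 0.1131 K/W
Q = ΔT/ΣR = (-151 °C − 22.3 °C)/0.1131 = -1530 W
(Negative Q ⇒ heat flows inward; heat gain = 1530 W.)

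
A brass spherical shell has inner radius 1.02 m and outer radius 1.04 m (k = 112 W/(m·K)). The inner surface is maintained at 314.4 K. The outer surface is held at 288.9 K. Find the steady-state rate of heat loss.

Q = 4πk·ΔT/(1/r₁ − 1/r₂) = 4π × 112 × 25.5 / (1/1.02 − 1/1.04) = 1.90×10^6 W

Q = 1900 kW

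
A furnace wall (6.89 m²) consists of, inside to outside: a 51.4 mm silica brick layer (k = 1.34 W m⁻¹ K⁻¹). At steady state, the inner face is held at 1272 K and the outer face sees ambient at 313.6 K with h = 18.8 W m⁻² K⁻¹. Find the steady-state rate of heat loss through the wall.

Q = 72100 W

Series thermal resistances, inner to outer:
  R_silica brick = L/(kA) = 0.0514/(1.34·6.89) = 0.005567 K/W
  R_conv,out = 1/(hA) = 1/(18.8·6.89) = 0.007720 K/W
ΣR = 0.005567 + 0.007720 = 0.01329 K/W
Q = ΔT/ΣR = (1272 K − 313.6 K)/0.01329 = 72100 W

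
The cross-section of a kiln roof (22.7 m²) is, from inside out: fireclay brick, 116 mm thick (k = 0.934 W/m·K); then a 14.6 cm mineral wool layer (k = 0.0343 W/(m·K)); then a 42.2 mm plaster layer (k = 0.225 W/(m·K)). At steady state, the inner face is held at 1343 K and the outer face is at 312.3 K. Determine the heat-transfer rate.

Q = 5120 W

Resistance network (inner→outer):
  R_fireclay brick = L/(kA) = 0.116/(0.934·22.7) = 0.005471 K/W
  R_mineral wool = L/(kA) = 0.146/(0.0343·22.7) = 0.1875 K/W
  R_plaster = L/(kA) = 0.0422/(0.225·22.7) = 0.008262 K/W
ΣR = 0.005471 + 0.1875 + 0.008262 = 0.2012 K/W
Q = ΔT/ΣR = (1343 K − 312.3 K)/0.2012 = 5120 W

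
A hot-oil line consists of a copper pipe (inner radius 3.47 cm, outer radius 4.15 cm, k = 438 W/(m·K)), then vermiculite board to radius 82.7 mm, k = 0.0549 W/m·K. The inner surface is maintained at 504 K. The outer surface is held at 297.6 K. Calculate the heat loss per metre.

Q' = 103 W/m

Treat each layer as a resistance in series:
  R'_copper = ln(0.0415/0.0347)/(2πk) = 0.1790/(2π·438) = 6.503×10^-5 m·K/W
  R'_vermiculite board = ln(0.0827/0.0415)/(2πk) = 0.6895/(2π·0.0549) = 1.999 m·K/W
ΣR = 6.503×10^-5 + 1.999 = 1.999 m·K/W
Q' = ΔT/ΣR = (504 K − 297.6 K)/1.999 = 103 W/m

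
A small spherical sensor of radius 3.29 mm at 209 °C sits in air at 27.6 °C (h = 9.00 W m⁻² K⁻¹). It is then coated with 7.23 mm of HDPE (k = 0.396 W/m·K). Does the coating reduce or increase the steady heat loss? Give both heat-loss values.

increases: 0.222 → 1.49 W

Critical radius for a sphere: r_cr = 2k/h = 0.0880 m = 8.80 cm.
Outer radius after coating: r₂ = 0.00329 + 0.00723 = 0.01052 m.
Since r₁ < r_cr and r₂ ≤ r_cr, the coating moves toward the maximum at r_cr — heat loss rises.
Bare: R = 1/(4πr₁²h) = 816.9 K/W; Q = 181.4/816.9 = 0.222 W.
Coated: R = R_cond + R_conv = 121.9 K/W; Q = 181.4/121.9 = 1.49 W.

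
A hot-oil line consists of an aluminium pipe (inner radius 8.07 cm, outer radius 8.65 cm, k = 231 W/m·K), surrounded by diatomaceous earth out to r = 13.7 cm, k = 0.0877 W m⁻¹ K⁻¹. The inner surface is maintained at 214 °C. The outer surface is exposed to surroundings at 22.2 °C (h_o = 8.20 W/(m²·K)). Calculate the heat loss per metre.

Q' = 196 W/m

Treat each layer as a resistance in series:
  R'_aluminium = ln(0.0865/0.0807)/(2πk) = 0.06941/(2π·231) = 4.782×10^-5 m·K/W
  R'_diatomaceous earth = ln(0.137/0.0865)/(2πk) = 0.4598/(2π·0.0877) = 0.8345 m·K/W
  R'_conv,out = 1/(2πr h) = 1/(2π·0.137·8.20) = 0.1417 m·K/W
ΣR = 4.782×10^-5 + 0.8345 + 0.1417 = 0.9762 m·K/W
Q' = ΔT/ΣR = (214 °C − 22.2 °C)/0.9762 = 196 W/m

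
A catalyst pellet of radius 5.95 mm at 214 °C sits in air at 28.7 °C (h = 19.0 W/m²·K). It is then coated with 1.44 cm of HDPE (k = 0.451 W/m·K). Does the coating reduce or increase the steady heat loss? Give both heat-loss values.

Critical radius for a sphere: r_cr = 2k/h = 0.0475 m = 4.75 cm.
Outer radius after coating: r₂ = 0.00595 + 0.0144 = 0.02035 m.
Since r₁ < r_cr and r₂ ≤ r_cr, the coating moves toward the maximum at r_cr — heat loss rises.
Bare: R = 1/(4πr₁²h) = 118.3 K/W; Q = 185.3/118.3 = 1.57 W.
Coated: R = R_cond + R_conv = 31.10 K/W; Q = 185.3/31.10 = 5.96 W.

increases: 1.57 → 5.96 W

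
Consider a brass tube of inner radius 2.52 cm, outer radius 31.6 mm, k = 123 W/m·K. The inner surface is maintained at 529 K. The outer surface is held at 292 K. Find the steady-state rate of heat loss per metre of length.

Q' = 809 kW/m

Q' = 2πk·ΔT/ln(r₂/r₁) = 2π × 123 × 237 / ln(0.0316/0.0252) = 8.09×10^5 W/m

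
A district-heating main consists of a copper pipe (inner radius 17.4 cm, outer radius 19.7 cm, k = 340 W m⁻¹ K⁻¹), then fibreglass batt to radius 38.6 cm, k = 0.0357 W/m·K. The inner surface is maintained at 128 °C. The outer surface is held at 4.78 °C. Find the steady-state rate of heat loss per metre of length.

Resistance network (inner→outer):
  R'_copper = ln(0.197/0.174)/(2πk) = 0.1241/(2π·340) = 5.811×10^-5 m·K/W
  R'_fibreglass batt = ln(0.386/0.197)/(2πk) = 0.6726/(2π·0.0357) = 2.999 m·K/W
ΣR = 5.811×10^-5 + 2.999 = 2.999 m·K/W
Q' = ΔT/ΣR = (128 °C − 4.78 °C)/2.999 = 41.1 W/m

Q' = 41.1 W/m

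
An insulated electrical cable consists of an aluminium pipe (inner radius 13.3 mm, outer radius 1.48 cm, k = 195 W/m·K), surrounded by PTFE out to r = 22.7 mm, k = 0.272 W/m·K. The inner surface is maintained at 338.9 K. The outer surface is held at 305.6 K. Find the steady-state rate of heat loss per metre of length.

Treat each layer as a resistance in series:
  R'_aluminium = ln(0.0148/0.0133)/(2πk) = 0.1069/(2π·195) = 8.722×10^-5 m·K/W
  R'_PTFE = ln(0.0227/0.0148)/(2πk) = 0.4277/(2π·0.272) = 0.2503 m·K/W
ΣR = 8.722×10^-5 + 0.2503 = 0.2504 m·K/W
Q' = ΔT/ΣR = (338.9 K − 305.6 K)/0.2504 = 133 W/m

Q' = 133 W/m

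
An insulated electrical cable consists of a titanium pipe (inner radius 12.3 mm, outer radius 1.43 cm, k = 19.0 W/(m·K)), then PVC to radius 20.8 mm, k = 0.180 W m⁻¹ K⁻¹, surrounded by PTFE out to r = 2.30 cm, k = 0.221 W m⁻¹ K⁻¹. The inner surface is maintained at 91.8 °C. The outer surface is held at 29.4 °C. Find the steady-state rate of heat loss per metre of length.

Resistance network (inner→outer):
  R'_titanium = ln(0.0143/0.0123)/(2πk) = 0.1507/(2π·19.0) = 0.001262 m·K/W
  R'_PVC = ln(0.0208/0.0143)/(2πk) = 0.3747/(2π·0.180) = 0.3313 m·K/W
  R'_PTFE = ln(0.0230/0.0208)/(2πk) = 0.1005/(2π·0.221) = 0.07241 m·K/W
ΣR = 0.001262 + 0.3313 + 0.07241 = 0.4050 m·K/W
Q' = ΔT/ΣR = (91.8 °C − 29.4 °C)/0.4050 = 154 W/m

Q' = 154 W/m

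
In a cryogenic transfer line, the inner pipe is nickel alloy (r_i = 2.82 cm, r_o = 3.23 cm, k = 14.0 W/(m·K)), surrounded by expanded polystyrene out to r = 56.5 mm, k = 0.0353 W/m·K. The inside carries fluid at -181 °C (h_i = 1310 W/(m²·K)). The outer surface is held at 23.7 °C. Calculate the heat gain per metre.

Q' = 81.0 W/m

Treat each layer as a resistance in series:
  R'_conv,in = 1/(2πr h) = 1/(2π·0.0282·1310) = 0.004308 m·K/W
  R'_nickel alloy = ln(0.0323/0.0282)/(2πk) = 0.1357/(2π·14.0) = 0.001543 m·K/W
  R'_expanded polystyrene = ln(0.0565/0.0323)/(2πk) = 0.5592/(2π·0.0353) = 2.521 m·K/W
ΣR = 0.004308 + 0.001543 + 2.521 = 2.527 m·K/W
Q' = ΔT/ΣR = (-181 °C − 23.7 °C)/2.527 = -81.0 W/m
(Negative Q' ⇒ heat flows inward; heat gain = 81.0 W/m.)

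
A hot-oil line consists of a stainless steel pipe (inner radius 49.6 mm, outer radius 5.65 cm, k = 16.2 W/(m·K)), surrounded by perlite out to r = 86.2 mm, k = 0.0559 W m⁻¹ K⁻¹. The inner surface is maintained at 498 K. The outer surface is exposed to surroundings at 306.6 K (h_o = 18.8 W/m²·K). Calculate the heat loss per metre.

Treat each layer as a resistance in series:
  R'_stainless steel = ln(0.0565/0.0496)/(2πk) = 0.1302/(2π·16.2) = 0.001280 m·K/W
  R'_perlite = ln(0.0862/0.0565)/(2πk) = 0.4224/(2π·0.0559) = 1.203 m·K/W
  R'_conv,out = 1/(2πr h) = 1/(2π·0.0862·18.8) = 0.09821 m·K/W
ΣR = 0.001280 + 1.203 + 0.09821 = 1.302 m·K/W
Q' = ΔT/ΣR = (498 K − 306.6 K)/1.302 = 147 W/m

Q' = 147 W/m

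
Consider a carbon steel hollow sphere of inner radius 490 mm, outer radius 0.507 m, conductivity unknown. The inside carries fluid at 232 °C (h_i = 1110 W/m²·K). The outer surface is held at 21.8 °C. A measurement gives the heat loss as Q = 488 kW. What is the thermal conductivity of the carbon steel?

ΣR = ΔT/Q = |232 − 21.8|/4.88×10^5 = 4.307×10^-4 K/W
Known resistances:
  R_conv,in = 1/(4πr²h) = 1/(4π·0.490²·1110) = 2.986×10^-4 K/W
R_carbon steel = ΣR − ΣR_known = 4.307×10^-4 − 2.986×10^-4 = 1.321×10^-4 K/W
(1/r₁−1/r₂)/(4πk) = 1.321×10^-4 ⇒ k = 0.06843/(4π·1.321×10^-4) = 41.2 W/m·K

k = 41.2 W/m·K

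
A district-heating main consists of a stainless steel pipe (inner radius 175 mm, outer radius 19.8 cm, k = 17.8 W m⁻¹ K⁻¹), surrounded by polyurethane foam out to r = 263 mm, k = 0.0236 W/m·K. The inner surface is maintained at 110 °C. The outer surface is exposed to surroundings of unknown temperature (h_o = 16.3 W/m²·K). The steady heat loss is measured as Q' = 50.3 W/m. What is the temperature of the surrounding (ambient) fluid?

T_out = 11.8 °C

Sum the resistances:
  R'_stainless steel = ln(0.198/0.175)/(2πk) = 0.1235/(2π·17.8) = 0.001104 m·K/W
  R'_polyurethane foam = ln(0.263/0.198)/(2πk) = 0.2839/(2π·0.0236) = 1.914 m·K/W
  R'_conv,out = 1/(2πr h) = 1/(2π·0.263·16.3) = 0.03713 m·K/W
ΣR = 1.953 m·K/W
ΔT = Q'·ΣR = 50.3 × 1.953 = 98.24 K
Heat flows outward, so T_out = T_in − ΔT = 110 − 98.24 = 11.8 °C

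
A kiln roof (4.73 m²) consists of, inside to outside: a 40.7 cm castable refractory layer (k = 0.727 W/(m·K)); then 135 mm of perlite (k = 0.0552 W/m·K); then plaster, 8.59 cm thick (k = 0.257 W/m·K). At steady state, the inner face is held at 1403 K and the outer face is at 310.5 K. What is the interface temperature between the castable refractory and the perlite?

Resistance network (inner→outer):
  R_castable refractory = L/(kA) = 0.407/(0.727·4.73) = 0.1184 K/W
  R_perlite = L/(kA) = 0.135/(0.0552·4.73) = 0.5171 K/W
  R_plaster = L/(kA) = 0.0859/(0.257·4.73) = 0.07066 K/W
ΣR = 0.1184 + 0.5171 + 0.07066 = 0.7062 K/W
Q = ΔT/ΣR = (1403 K − 310.5 K)/0.7062 = 1547 W
From the inner boundary to the castable refractory/perlite interface, ΣR_partial = 0.1184 K/W.
T_interface = T_in − Q·ΣR_partial = 1403 K − (1547)(0.1184) = 1220 K

T = 1220 K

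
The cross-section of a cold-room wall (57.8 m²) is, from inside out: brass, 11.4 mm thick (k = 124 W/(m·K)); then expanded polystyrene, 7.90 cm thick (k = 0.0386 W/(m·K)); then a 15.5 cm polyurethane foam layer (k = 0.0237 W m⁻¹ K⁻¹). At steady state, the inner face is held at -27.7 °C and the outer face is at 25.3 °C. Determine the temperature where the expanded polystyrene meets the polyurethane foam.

Series thermal resistances, inner to outer:
  R_brass = L/(kA) = 0.0114/(124·57.8) = 1.591×10^-6 K/W
  R_expanded polystyrene = L/(kA) = 0.0790/(0.0386·57.8) = 0.03541 K/W
  R_polyurethane foam = L/(kA) = 0.155/(0.0237·57.8) = 0.1132 K/W
ΣR = 1.591×10^-6 + 0.03541 + 0.1132 = 0.1486 K/W
Q = ΔT/ΣR = (-27.7 °C − 25.3 °C)/0.1486 = -356.7 W
From the inner boundary to the expanded polystyrene/polyurethane foam interface, ΣR_partial = 0.03541 K/W.
T_interface = T_in − Q·ΣR_partial = -27.7 °C − (-356.7)(0.03541) = -15.1 °C

T = -15.1 °C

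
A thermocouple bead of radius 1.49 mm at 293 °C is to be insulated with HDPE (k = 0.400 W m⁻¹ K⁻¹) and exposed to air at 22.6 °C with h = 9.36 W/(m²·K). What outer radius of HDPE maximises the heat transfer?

For a sphere, r_cr = 2k_ins/h = 2·0.400/9.36 = 0.0855 m = 8.55 cm

r_cr = 8.55 cm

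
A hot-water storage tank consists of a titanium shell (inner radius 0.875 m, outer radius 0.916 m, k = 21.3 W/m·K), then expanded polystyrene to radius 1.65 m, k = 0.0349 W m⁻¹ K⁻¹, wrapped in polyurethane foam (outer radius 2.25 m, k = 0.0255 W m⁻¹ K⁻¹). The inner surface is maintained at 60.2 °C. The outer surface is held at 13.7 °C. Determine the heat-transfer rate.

Resistance network (inner→outer):
  R_titanium = (1/0.875 − 1/0.916)/(4πk) = 0.05115/(4π·21.3) = 1.911×10^-4 K/W
  R_expanded polystyrene = (1/0.916 − 1/1.65)/(4πk) = 0.4856/(4π·0.0349) = 1.107 K/W
  R_polyurethane foam = (1/1.65 − 1/2.25)/(4πk) = 0.1616/(4π·0.0255) = 0.5044 K/W
ΣR = 1.911×10^-4 + 1.107 + 0.5044 = 1.612 K/W
Q = ΔT/ΣR = (60.2 °C − 13.7 °C)/1.612 = 28.8 W

Q = 28.8 W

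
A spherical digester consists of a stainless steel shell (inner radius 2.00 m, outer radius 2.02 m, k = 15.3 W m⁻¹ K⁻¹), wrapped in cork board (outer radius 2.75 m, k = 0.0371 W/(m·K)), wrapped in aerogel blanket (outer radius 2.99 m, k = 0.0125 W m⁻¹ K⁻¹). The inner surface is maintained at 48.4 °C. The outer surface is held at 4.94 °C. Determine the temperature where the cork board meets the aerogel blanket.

Resistance network (inner→outer):
  R_stainless steel = (1/2.00 − 1/2.02)/(4πk) = 0.004950/(4π·15.3) = 2.575×10^-5 K/W
  R_cork board = (1/2.02 − 1/2.75)/(4πk) = 0.1314/(4π·0.0371) = 0.2819 K/W
  R_aerogel blanket = (1/2.75 − 1/2.99)/(4πk) = 0.02919/(4π·0.0125) = 0.1858 K/W
ΣR = 2.575×10^-5 + 0.2819 + 0.1858 = 0.4677 K/W
Q = ΔT/ΣR = (48.4 °C − 4.94 °C)/0.4677 = 92.92 W
From the inner boundary to the cork board/aerogel blanket interface, ΣR_partial = 0.2819 K/W.
T_interface = T_in − Q·ΣR_partial = 48.4 °C − (92.92)(0.2819) = 22.2 °C

T = 22.2 °C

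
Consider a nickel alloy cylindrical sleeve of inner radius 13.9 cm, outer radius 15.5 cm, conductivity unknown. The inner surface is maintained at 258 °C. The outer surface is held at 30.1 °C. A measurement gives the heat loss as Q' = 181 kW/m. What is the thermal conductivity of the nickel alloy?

ΣR = ΔT/Q' = |258 − 30.1|/1.81×10^5 = 0.001259 m·K/W
ln(r₂/r₁)/(2πk) = 0.001259 ⇒ k = 0.1090/(2π·0.001259) = 13.8 W/m·K

k = 13.8 W/m·K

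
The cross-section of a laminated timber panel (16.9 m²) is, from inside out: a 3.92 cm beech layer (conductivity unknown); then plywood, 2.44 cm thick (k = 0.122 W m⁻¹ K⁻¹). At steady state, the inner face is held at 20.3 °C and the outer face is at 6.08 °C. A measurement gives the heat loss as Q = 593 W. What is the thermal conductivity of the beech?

ΣR = ΔT/Q = |20.3 − 6.08|/593 = 0.02398 K/W
Known resistances:
  R_plywood = L/(kA) = 0.0244/(0.122·16.9) = 0.01183 K/W
R_beech = ΣR − ΣR_known = 0.02398 − 0.01183 = 0.01215 K/W
L/(kA) = 0.01215 ⇒ k = 0.0392/(0.01215·16.9) = 0.191 W/m·K

k = 0.191 W/m·K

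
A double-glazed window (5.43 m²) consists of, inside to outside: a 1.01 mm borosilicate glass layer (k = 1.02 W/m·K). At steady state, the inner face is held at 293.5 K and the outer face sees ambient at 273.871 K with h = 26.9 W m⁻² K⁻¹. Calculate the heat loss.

Q = 2.79 kW

Resistance network (inner→outer):
  R_borosilicate glass = L/(kA) = 0.00101/(1.02·5.43) = 1.824×10^-4 K/W
  R_conv,out = 1/(hA) = 1/(26.9·5.43) = 0.006846 K/W
ΣR = 1.824×10^-4 + 0.006846 = 0.007028 K/W
Q = ΔT/ΣR = (293.5 K − 273.871 K)/0.007028 = 2790 W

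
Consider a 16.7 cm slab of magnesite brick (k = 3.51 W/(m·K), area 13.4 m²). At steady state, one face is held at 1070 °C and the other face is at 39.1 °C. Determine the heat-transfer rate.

Q = 290 kW

Q = kA·ΔT/L = 3.51 × 13.4 × |1070 °C − 39.1 °C| / 0.167 = 2.90×10^5 W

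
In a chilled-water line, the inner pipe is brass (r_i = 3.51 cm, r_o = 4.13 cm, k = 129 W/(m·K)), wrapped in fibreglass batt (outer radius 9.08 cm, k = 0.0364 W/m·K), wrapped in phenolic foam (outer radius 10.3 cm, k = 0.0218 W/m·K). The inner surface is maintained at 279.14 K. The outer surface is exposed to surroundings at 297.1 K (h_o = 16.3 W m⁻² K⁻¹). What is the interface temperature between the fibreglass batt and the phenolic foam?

T = 293.0 K

Treat each layer as a resistance in series:
  R'_brass = ln(0.0413/0.0351)/(2πk) = 0.1627/(2π·129) = 2.007×10^-4 m·K/W
  R'_fibreglass batt = ln(0.0908/0.0413)/(2πk) = 0.7878/(2π·0.0364) = 3.445 m·K/W
  R'_phenolic foam = ln(0.103/0.0908)/(2πk) = 0.1261/(2π·0.0218) = 0.9204 m·K/W
  R'_conv,out = 1/(2πr h) = 1/(2π·0.103·16.3) = 0.09480 m·K/W
ΣR = 2.007×10^-4 + 3.445 + 0.9204 + 0.09480 = 4.460 m·K/W
Q' = ΔT/ΣR = (279.14 K − 297.1 K)/4.460 = -4.027 W/m
From the inner boundary to the fibreglass batt/phenolic foam interface, ΣR_partial = 3.445 m·K/W.
T_interface = T_in − Q'·ΣR_partial = 279.14 K − (-4.027)(3.445) = 293.0 K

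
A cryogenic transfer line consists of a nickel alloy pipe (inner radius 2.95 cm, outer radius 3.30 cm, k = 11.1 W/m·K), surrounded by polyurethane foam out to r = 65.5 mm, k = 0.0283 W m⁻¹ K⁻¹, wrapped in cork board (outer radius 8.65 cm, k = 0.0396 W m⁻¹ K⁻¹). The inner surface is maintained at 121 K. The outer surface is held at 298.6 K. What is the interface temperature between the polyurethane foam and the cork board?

T = 258.7 K

Series thermal resistances, inner to outer:
  R'_nickel alloy = ln(0.0330/0.0295)/(2πk) = 0.1121/(2π·11.1) = 0.001608 m·K/W
  R'_polyurethane foam = ln(0.0655/0.0330)/(2πk) = 0.6855/(2π·0.0283) = 3.855 m·K/W
  R'_cork board = ln(0.0865/0.0655)/(2πk) = 0.2781/(2π·0.0396) = 1.118 m·K/W
ΣR = 0.001608 + 3.855 + 1.118 = 4.975 m·K/W
Q' = ΔT/ΣR = (121 K − 298.6 K)/4.975 = -35.70 W/m
From the inner boundary to the polyurethane foam/cork board interface, ΣR_partial = 3.857 m·K/W.
T_interface = T_in − Q'·ΣR_partial = 121 K − (-35.70)(3.857) = 258.7 K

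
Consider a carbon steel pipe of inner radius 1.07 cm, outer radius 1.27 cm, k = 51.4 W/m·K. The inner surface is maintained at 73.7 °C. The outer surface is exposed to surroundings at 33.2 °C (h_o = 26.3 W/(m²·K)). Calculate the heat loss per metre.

Q' = 84.9 W/m

Treat each layer as a resistance in series:
  R'_carbon steel = ln(0.0127/0.0107)/(2πk) = 0.1714/(2π·51.4) = 5.306×10^-4 m·K/W
  R'_conv,out = 1/(2πr h) = 1/(2π·0.0127·26.3) = 0.4765 m·K/W
ΣR = 5.306×10^-4 + 0.4765 = 0.4770 m·K/W
Q' = ΔT/ΣR = (73.7 °C − 33.2 °C)/0.4770 = 84.9 W/m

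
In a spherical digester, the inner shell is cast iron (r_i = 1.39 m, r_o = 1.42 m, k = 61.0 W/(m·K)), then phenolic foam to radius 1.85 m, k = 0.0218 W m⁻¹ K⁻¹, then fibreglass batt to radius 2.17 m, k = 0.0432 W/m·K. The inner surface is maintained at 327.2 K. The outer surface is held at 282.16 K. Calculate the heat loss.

Q = 60.5 W

Resistance network (inner→outer):
  R_cast iron = (1/1.39 − 1/1.42)/(4πk) = 0.01520/(4π·61.0) = 1.983×10^-5 K/W
  R_phenolic foam = (1/1.42 − 1/1.85)/(4πk) = 0.1637/(4π·0.0218) = 0.5975 K/W
  R_fibreglass batt = (1/1.85 − 1/2.17)/(4πk) = 0.07971/(4π·0.0432) = 0.1468 K/W
ΣR = 1.983×10^-5 + 0.5975 + 0.1468 = 0.7443 K/W
Q = ΔT/ΣR = (327.2 K − 282.16 K)/0.7443 = 60.5 W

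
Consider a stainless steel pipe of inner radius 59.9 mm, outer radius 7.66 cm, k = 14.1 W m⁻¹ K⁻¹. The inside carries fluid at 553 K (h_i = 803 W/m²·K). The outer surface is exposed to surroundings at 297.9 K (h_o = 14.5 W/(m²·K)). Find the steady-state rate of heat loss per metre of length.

Series thermal resistances, inner to outer:
  R'_conv,in = 1/(2πr h) = 1/(2π·0.0599·803) = 0.003309 m·K/W
  R'_stainless steel = ln(0.0766/0.0599)/(2πk) = 0.2459/(2π·14.1) = 0.002776 m·K/W
  R'_conv,out = 1/(2πr h) = 1/(2π·0.0766·14.5) = 0.1433 m·K/W
ΣR = 0.003309 + 0.002776 + 0.1433 = 0.1494 m·K/W
Q' = ΔT/ΣR = (553 K − 297.9 K)/0.1494 = 1710 W/m

Q' = 1710 W/m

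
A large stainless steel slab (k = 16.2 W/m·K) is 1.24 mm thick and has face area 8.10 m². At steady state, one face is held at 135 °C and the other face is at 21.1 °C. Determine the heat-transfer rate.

Q = 12100 kW

Q = kA·ΔT/L = 16.2 × 8.10 × |135 °C − 21.1 °C| / 0.00124 = 1.21×10^7 W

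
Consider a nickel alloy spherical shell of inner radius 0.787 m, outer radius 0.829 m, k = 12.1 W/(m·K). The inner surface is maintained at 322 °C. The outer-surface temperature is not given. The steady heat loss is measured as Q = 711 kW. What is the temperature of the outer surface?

T_out = 21.0 °C

Series resistances:
  R_nickel alloy = (1/0.787 − 1/0.829)/(4πk) = 0.06438/(4π·12.1) = 4.234×10^-4 K/W
ΣR = 4.234×10^-4 K/W
ΔT = Q·ΣR = 7.11×10^5 × 4.234×10^-4 = 301.0 K
Heat flows outward, so T_out = T_in − ΔT = 322 − 301.0 = 21.0 °C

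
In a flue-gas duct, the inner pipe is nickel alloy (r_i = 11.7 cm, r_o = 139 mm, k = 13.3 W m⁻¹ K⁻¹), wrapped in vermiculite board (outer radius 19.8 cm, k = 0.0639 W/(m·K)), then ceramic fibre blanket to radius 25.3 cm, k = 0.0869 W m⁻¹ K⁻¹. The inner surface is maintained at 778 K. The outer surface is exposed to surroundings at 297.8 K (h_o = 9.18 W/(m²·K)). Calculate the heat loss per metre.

Treat each layer as a resistance in series:
  R'_nickel alloy = ln(0.139/0.117)/(2πk) = 0.1723/(2π·13.3) = 0.002062 m·K/W
  R'_vermiculite board = ln(0.198/0.139)/(2πk) = 0.3538/(2π·0.0639) = 0.8812 m·K/W
  R'_ceramic fibre blanket = ln(0.253/0.198)/(2πk) = 0.2451/(2π·0.0869) = 0.4489 m·K/W
  R'_conv,out = 1/(2πr h) = 1/(2π·0.253·9.18) = 0.06853 m·K/W
ΣR = 0.002062 + 0.8812 + 0.4489 + 0.06853 = 1.401 m·K/W
Q' = ΔT/ΣR = (778 K − 297.8 K)/1.401 = 343 W/m

Q' = 343 W/m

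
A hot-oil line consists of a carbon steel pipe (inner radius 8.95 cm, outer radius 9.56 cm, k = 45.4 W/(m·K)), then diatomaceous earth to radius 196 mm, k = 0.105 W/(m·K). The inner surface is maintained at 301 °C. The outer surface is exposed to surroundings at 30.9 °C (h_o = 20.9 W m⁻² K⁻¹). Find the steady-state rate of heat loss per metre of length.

Treat each layer as a resistance in series:
  R'_carbon steel = ln(0.0956/0.0895)/(2πk) = 0.06593/(2π·45.4) = 2.311×10^-4 m·K/W
  R'_diatomaceous earth = ln(0.196/0.0956)/(2πk) = 0.7179/(2π·0.105) = 1.088 m·K/W
  R'_conv,out = 1/(2πr h) = 1/(2π·0.196·20.9) = 0.03885 m·K/W
ΣR = 2.311×10^-4 + 1.088 + 0.03885 = 1.127 m·K/W
Q' = ΔT/ΣR = (301 °C − 30.9 °C)/1.127 = 240 W/m

Q' = 240 W/m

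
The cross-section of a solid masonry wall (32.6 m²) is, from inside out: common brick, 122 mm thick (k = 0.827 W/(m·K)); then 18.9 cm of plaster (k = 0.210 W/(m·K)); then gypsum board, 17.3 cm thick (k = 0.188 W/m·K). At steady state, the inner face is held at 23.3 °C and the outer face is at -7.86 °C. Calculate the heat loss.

Q = 516 W

Resistance network (inner→outer):
  R_common brick = L/(kA) = 0.122/(0.827·32.6) = 0.004525 K/W
  R_plaster = L/(kA) = 0.189/(0.210·32.6) = 0.02761 K/W
  R_gypsum board = L/(kA) = 0.173/(0.188·32.6) = 0.02823 K/W
ΣR = 0.004525 + 0.02761 + 0.02823 = 0.06037 K/W
Q = ΔT/ΣR = (23.3 °C − -7.86 °C)/0.06037 = 516 W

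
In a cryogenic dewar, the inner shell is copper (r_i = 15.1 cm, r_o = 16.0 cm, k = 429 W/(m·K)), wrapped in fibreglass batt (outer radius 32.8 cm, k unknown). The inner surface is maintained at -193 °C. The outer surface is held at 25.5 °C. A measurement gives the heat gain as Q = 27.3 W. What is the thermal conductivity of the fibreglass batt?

k = 0.0318 W/m·K

ΣR = ΔT/Q = |-193 − 25.5|/27.3 = 8.004 K/W
Known resistances:
  R_copper = (1/0.151 − 1/0.160)/(4πk) = 0.3725/(4π·429) = 6.910×10^-5 K/W
R_fibreglass batt = ΣR − ΣR_known = 8.004 − 6.910×10^-5 = 8.004 K/W
(1/r₁−1/r₂)/(4πk) = 8.004 ⇒ k = 3.201/(4π·8.004) = 0.0318 W/m·K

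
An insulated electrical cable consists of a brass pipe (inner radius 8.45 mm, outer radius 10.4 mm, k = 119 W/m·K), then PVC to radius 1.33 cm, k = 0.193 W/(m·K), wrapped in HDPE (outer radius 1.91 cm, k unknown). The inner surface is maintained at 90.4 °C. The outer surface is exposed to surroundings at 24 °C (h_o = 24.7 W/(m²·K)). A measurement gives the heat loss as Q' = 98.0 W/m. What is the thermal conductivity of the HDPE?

ΣR = ΔT/Q' = |90.4 − 24|/98.0 = 0.6776 m·K/W
Known resistances:
  R'_brass = ln(0.0104/0.00845)/(2πk) = 0.2076/(2π·119) = 2.777×10^-4 m·K/W
  R'_PVC = ln(0.0133/0.0104)/(2πk) = 0.2460/(2π·0.193) = 0.2028 m·K/W
  R'_conv,out = 1/(2πr h) = 1/(2π·0.0191·24.7) = 0.3374 m·K/W
R_HDPE = ΣR − ΣR_known = 0.6776 − 0.5405 = 0.1371 m·K/W
ln(r₂/r₁)/(2πk) = 0.1371 ⇒ k = 0.3619/(2π·0.1371) = 0.420 W/m·K

k = 0.420 W/m·K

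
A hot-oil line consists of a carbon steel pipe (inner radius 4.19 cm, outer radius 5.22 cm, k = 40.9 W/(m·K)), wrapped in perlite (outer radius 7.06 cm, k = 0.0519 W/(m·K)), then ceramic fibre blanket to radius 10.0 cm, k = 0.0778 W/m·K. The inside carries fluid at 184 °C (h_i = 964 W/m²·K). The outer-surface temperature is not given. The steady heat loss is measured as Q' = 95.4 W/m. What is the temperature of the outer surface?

Series resistances:
  R'_conv,in = 1/(2πr h) = 1/(2π·0.0419·964) = 0.003940 m·K/W
  R'_carbon steel = ln(0.0522/0.0419)/(2πk) = 0.2198/(2π·40.9) = 8.553×10^-4 m·K/W
  R'_perlite = ln(0.0706/0.0522)/(2πk) = 0.3019/(2π·0.0519) = 0.9259 m·K/W
  R'_ceramic fibre blanket = ln(0.100/0.0706)/(2πk) = 0.3481/(2π·0.0778) = 0.7122 m·K/W
ΣR = 1.643 m·K/W
ΔT = Q'·ΣR = 95.4 × 1.643 = 156.7 K
Heat flows outward, so T_out = T_in − ΔT = 184 − 156.7 = 27.3 °C

T_out = 27.3 °C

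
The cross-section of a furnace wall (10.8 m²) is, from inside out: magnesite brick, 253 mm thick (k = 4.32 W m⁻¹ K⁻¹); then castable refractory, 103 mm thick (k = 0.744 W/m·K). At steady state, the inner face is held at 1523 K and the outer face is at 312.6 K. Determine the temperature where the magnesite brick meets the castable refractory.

T = 1163 K

Series thermal resistances, inner to outer:
  R_magnesite brick = L/(kA) = 0.253/(4.32·10.8) = 0.005423 K/W
  R_castable refractory = L/(kA) = 0.103/(0.744·10.8) = 0.01282 K/W
ΣR = 0.005423 + 0.01282 = 0.01824 K/W
Q = ΔT/ΣR = (1523 K − 312.6 K)/0.01824 = 66360 W
From the inner boundary to the magnesite brick/castable refractory interface, ΣR_partial = 0.005423 K/W.
T_interface = T_in − Q·ΣR_partial = 1523 K − (66360)(0.005423) = 1163 K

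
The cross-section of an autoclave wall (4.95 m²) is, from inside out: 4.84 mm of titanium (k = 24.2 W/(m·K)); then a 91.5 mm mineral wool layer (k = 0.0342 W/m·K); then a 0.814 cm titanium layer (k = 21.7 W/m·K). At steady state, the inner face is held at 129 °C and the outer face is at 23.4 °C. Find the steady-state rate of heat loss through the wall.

Series thermal resistances, inner to outer:
  R_titanium = L/(kA) = 0.00484/(24.2·4.95) = 4.040×10^-5 K/W
  R_mineral wool = L/(kA) = 0.0915/(0.0342·4.95) = 0.5405 K/W
  R_titanium = L/(kA) = 0.00814/(21.7·4.95) = 7.578×10^-5 K/W
ΣR = 4.040×10^-5 + 0.5405 + 7.578×10^-5 = 0.5406 K/W
Q = ΔT/ΣR = (129 °C − 23.4 °C)/0.5406 = 195 W

Q = 195 W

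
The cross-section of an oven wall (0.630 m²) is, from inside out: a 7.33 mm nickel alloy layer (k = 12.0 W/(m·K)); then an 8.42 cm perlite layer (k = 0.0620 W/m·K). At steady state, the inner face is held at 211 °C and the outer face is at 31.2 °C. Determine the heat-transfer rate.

Series thermal resistances, inner to outer:
  R_nickel alloy = L/(kA) = 0.00733/(12.0·0.630) = 9.696×10^-4 K/W
  R_perlite = L/(kA) = 0.0842/(0.0620·0.630) = 2.156 K/W
ΣR = 9.696×10^-4 + 2.156 = 2.157 K/W
Q = ΔT/ΣR = (211 °C − 31.2 °C)/2.157 = 83.4 W

Q = 83.4 W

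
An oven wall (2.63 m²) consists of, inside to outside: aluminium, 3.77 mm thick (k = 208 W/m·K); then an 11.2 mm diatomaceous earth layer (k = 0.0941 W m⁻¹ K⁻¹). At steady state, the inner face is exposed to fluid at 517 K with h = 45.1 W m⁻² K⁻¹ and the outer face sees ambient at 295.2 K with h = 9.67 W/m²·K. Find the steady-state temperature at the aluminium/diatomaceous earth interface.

T = 497 K

Treat each layer as a resistance in series:
  R_conv,in = 1/(hA) = 1/(45.1·2.63) = 0.008431 K/W
  R_aluminium = L/(kA) = 0.00377/(208·2.63) = 6.892×10^-6 K/W
  R_diatomaceous earth = L/(kA) = 0.0112/(0.0941·2.63) = 0.04526 K/W
  R_conv,out = 1/(hA) = 1/(9.67·2.63) = 0.03932 K/W
ΣR = 0.008431 + 6.892×10^-6 + 0.04526 + 0.03932 = 0.09302 K/W
Q = ΔT/ΣR = (517 K − 295.2 K)/0.09302 = 2384 W
From the inner boundary to the aluminium/diatomaceous earth interface, ΣR_partial = 0.008438 K/W.
T_interface = T_in − Q·ΣR_partial = 517 K − (2384)(0.008438) = 497 K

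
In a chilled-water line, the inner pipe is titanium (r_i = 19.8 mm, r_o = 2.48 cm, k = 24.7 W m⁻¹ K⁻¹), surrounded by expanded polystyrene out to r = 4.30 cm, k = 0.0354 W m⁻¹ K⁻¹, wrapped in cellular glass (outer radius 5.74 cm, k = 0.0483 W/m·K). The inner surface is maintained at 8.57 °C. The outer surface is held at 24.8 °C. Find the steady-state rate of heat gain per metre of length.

Q' = 4.74 W/m

Treat each layer as a resistance in series:
  R'_titanium = ln(0.0248/0.0198)/(2πk) = 0.2252/(2π·24.7) = 0.001451 m·K/W
  R'_expanded polystyrene = ln(0.0430/0.0248)/(2πk) = 0.5504/(2π·0.0354) = 2.474 m·K/W
  R'_cellular glass = ln(0.0574/0.0430)/(2πk) = 0.2888/(2π·0.0483) = 0.9518 m·K/W
ΣR = 0.001451 + 2.474 + 0.9518 = 3.427 m·K/W
Q' = ΔT/ΣR = (8.57 °C − 24.8 °C)/3.427 = -4.74 W/m
(Negative Q' ⇒ heat flows inward; heat gain = 4.74 W/m.)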